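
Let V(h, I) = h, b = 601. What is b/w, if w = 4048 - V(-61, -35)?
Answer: 601/4109 ≈ 0.14626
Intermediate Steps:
w = 4109 (w = 4048 - 1*(-61) = 4048 + 61 = 4109)
b/w = 601/4109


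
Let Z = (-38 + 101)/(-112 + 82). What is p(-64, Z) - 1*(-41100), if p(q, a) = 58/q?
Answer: 1315171/32 ≈ 41099.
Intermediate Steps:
Z = -21/10 (Z = 63/(-30) = 63*(-1/30) = -21/10 ≈ -2.1000)
p(-64, Z) - 1*(-41100) = 58/(-64) - 1*(-41100) = 58*(-1/64) + 41100 = -29/32 + 41100 = 1315171/32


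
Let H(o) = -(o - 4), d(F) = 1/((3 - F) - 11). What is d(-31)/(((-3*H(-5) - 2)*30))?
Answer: -1/20010 ≈ -4.9975e-5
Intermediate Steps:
d(F) = 1/(-8 - F)
H(o) = 4 - o (H(o) = -(-4 + o) = 4 - o)
d(-31)/(((-3*H(-5) - 2)*30)) = (-1/(8 - 31))/(((-3*(4 - 1*(-5)) - 2)*30)) = (-1/(-23))/(((-3*(4 + 5) - 2)*30)) = (-1*(-1/23))/(((-3*9 - 2)*30)) = 1/(23*(((-27 - 2)*30))) = 1/(23*((-29*30))) = (1/23)/(-870) = (1/23)*(-1/870) = -1/20010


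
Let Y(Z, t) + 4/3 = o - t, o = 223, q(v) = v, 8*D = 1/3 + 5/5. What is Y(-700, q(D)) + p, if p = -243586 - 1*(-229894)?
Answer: -26941/2 ≈ -13471.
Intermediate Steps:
D = ⅙ (D = (1/3 + 5/5)/8 = (1*(⅓) + 5*(⅕))/8 = (⅓ + 1)/8 = (⅛)*(4/3) = ⅙ ≈ 0.16667)
p = -13692 (p = -243586 + 229894 = -13692)
Y(Z, t) = 665/3 - t (Y(Z, t) = -4/3 + (223 - t) = 665/3 - t)
Y(-700, q(D)) + p = (665/3 - 1*⅙) - 13692 = (665/3 - ⅙) - 13692 = 443/2 - 13692 = -26941/2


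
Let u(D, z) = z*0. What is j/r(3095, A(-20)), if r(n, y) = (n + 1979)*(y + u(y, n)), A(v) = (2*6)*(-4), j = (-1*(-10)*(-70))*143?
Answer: 25025/60888 ≈ 0.41100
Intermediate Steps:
j = -100100 (j = (10*(-70))*143 = -700*143 = -100100)
A(v) = -48 (A(v) = 12*(-4) = -48)
u(D, z) = 0
r(n, y) = y*(1979 + n) (r(n, y) = (n + 1979)*(y + 0) = (1979 + n)*y = y*(1979 + n))
j/r(3095, A(-20)) = -100100*(-1/(48*(1979 + 3095))) = -100100/((-48*5074)) = -100100/(-243552) = -100100*(-1/243552) = 25025/60888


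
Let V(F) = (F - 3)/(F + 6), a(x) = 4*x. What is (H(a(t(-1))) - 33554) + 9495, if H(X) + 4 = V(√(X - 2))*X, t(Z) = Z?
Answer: (-24067*√6 + 144366*I)/(√6 - 6*I) ≈ -24062.0 - 2.0996*I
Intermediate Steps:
V(F) = (-3 + F)/(6 + F)
H(X) = -4 + X*(-3 + √(-2 + X))/(6 + √(-2 + X)) (H(X) = -4 + ((-3 + √(X - 2))/(6 + √(X - 2)))*X = -4 + ((-3 + √(-2 + X))/(6 + √(-2 + X)))*X = -4 + X*(-3 + √(-2 + X))/(6 + √(-2 + X)))
(H(a(t(-1))) - 33554) + 9495 = ((-24 - 4*√(-2 + 4*(-1)) + (4*(-1))*(-3 + √(-2 + 4*(-1))))/(6 + √(-2 + 4*(-1))) - 33554) + 9495 = ((-24 - 4*√(-2 - 4) - 4*(-3 + √(-2 - 4)))/(6 + √(-2 - 4)) - 33554) + 9495 = ((-24 - 4*I*√6 - 4*(-3 + √(-6)))/(6 + √(-6)) - 33554) + 9495 = ((-24 - 4*I*√6 - 4*(-3 + I*√6))/(6 + I*√6) - 33554) + 9495 = ((-24 - 4*I*√6 + (12 - 4*I*√6))/(6 + I*√6) - 33554) + 9495 = ((-12 - 8*I*√6)/(6 + I*√6) - 33554) + 9495 = (-33554 + (-12 - 8*I*√6)/(6 + I*√6)) + 9495 = -24059 + (-12 - 8*I*√6)/(6 + I*√6)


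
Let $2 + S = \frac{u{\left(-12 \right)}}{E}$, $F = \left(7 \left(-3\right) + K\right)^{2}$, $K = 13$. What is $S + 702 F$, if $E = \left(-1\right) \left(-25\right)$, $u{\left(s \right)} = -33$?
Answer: $\frac{1123117}{25} \approx 44925.0$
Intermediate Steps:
$E = 25$
$F = 64$ ($F = \left(7 \left(-3\right) + 13\right)^{2} = \left(-21 + 13\right)^{2} = \left(-8\right)^{2} = 64$)
$S = - \frac{83}{25}$ ($S = -2 - \frac{33}{25} = - \frac{83}{25} \approx -3.32$)
$S + 702 F = - \frac{83}{25} + 702 \cdot 64 = - \frac{83}{25} + 44928 = \frac{1123117}{25}$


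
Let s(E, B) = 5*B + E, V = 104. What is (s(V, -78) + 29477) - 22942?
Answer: 6249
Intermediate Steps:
s(E, B) = E + 5*B
(s(V, -78) + 29477) - 22942 = ((104 + 5*(-78)) + 29477) - 22942 = ((104 - 390) + 29477) - 22942 = (-286 + 29477) - 22942 = 29191 - 22942 = 6249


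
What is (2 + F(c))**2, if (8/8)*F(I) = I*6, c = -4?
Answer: 484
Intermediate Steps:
F(I) = 6*I (F(I) = I*6 = 6*I)
(2 + F(c))**2 = (2 + 6*(-4))**2 = (2 - 24)**2 = (-22)**2 = 484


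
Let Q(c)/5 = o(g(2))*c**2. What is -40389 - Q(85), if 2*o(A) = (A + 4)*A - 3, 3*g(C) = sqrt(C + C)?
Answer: -763127/18 ≈ -42396.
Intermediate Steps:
g(C) = sqrt(2)*sqrt(C)/3 (g(C) = sqrt(C + C)/3 = sqrt(2*C)/3 = (sqrt(2)*sqrt(C))/3 = sqrt(2)*sqrt(C)/3)
o(A) = -3/2 + A*(4 + A)/2 (o(A) = ((A + 4)*A - 3)/2 = ((4 + A)*A - 3)/2 = (A*(4 + A) - 3)/2 = (-3 + A*(4 + A))/2 = -3/2 + A*(4 + A)/2)
Q(c) = 5*c**2/18 (Q(c) = 5*((-3/2 + (sqrt(2)*sqrt(2)/3)**2/2 + 2*(sqrt(2)*sqrt(2)/3))*c**2) = 5*((-3/2 + (2/3)**2/2 + 2*(2/3))*c**2) = 5*((-3/2 + (1/2)*(4/9) + 4/3)*c**2) = 5*((-3/2 + 2/9 + 4/3)*c**2) = 5*(c**2/18) = 5*c**2/18)
-40389 - Q(85) = -40389 - 5*85**2/18 = -40389 - 5*7225/18 = -40389 - 1*36125/18 = -40389 - 36125/18 = -763127/18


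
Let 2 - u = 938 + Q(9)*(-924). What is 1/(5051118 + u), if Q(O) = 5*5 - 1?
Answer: 1/5072358 ≈ 1.9715e-7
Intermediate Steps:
Q(O) = 24 (Q(O) = 25 - 1 = 24)
u = 21240 (u = 2 - (938 + 24*(-924)) = 2 - (938 - 22176) = 2 - 1*(-21238) = 2 + 21238 = 21240)
1/(5051118 + u) = 1/(5051118 + 21240) = 1/5072358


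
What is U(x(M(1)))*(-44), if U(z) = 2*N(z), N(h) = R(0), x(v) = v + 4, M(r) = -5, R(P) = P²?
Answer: 0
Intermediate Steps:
x(v) = 4 + v
N(h) = 0 (N(h) = 0² = 0)
U(z) = 0 (U(z) = 2*0 = 0)
U(x(M(1)))*(-44) = 0*(-44) = 0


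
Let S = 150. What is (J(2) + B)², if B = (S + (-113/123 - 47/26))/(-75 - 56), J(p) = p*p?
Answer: 1451473162441/175509047844 ≈ 8.2701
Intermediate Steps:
J(p) = p²
B = -470981/418938 (B = (150 + (-113/123 - 47/26))/(-75 - 56) = (150 + (-113*1/123 - 47*1/26))/(-131) = (150 + (-113/123 - 47/26))*(-1/131) = (150 - 8719/3198)*(-1/131) = (470981/3198)*(-1/131) = -470981/418938 ≈ -1.1242)
(J(2) + B)² = (2² - 470981/418938)² = (4 - 470981/418938)² = (1204771/418938)² = 1451473162441/175509047844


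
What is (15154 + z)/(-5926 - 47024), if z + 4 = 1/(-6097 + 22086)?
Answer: -242233351/846617550 ≈ -0.28612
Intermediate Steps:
z = -63955/15989 (z = -4 + 1/(-6097 + 22086) = -4 + 1/15989 = -63955/15989 ≈ -3.9999)
(15154 + z)/(-5926 - 47024) = (15154 - 63955/15989)/(-5926 - 47024) = (242233351/15989)/(-52950) = (242233351/15989)*(-1/52950) = -242233351/846617550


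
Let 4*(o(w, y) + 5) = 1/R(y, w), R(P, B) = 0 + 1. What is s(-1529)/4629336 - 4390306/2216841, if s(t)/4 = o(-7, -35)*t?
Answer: -6753266722975/3420833949192 ≈ -1.9742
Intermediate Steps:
R(P, B) = 1
o(w, y) = -19/4 (o(w, y) = -5 + (¼)/1 = -5 + (¼)*1 = -5 + ¼ = -19/4)
s(t) = -19*t (s(t) = 4*(-19*t/4) = -19*t)
s(-1529)/4629336 - 4390306/2216841 = -19*(-1529)/4629336 - 4390306/2216841 = 29051*(1/4629336) - 4390306*1/2216841 = 29051/4629336 - 4390306/2216841 = -6753266722975/3420833949192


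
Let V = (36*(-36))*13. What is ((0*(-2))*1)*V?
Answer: 0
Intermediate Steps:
V = -16848 (V = -1296*13 = -16848)
((0*(-2))*1)*V = ((0*(-2))*1)*(-16848) = (0*1)*(-16848) = 0*(-16848) = 0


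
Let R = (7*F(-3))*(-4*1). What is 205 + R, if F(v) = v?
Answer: 289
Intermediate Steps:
R = 84 (R = (7*(-3))*(-4*1) = -21*(-4) = 84)
205 + R = 205 + 84 = 289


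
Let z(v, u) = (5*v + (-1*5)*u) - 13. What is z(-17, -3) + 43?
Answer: -40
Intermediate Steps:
z(v, u) = -13 - 5*u + 5*v (z(v, u) = (5*v - 5*u) - 13 = (-5*u + 5*v) - 13 = -13 - 5*u + 5*v)
z(-17, -3) + 43 = (-13 - 5*(-3) + 5*(-17)) + 43 = (-13 + 15 - 85) + 43 = -83 + 43 = -40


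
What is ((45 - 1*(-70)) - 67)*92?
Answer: 4416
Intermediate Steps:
((45 - 1*(-70)) - 67)*92 = ((45 + 70) - 67)*92 = (115 - 67)*92 = 48*92 = 4416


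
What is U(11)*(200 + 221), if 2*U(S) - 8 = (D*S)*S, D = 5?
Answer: 258073/2 ≈ 1.2904e+5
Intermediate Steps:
U(S) = 4 + 5*S²/2 (U(S) = 4 + ((5*S)*S)/2 = 4 + (5*S²)/2 = 4 + 5*S²/2)
U(11)*(200 + 221) = (4 + (5/2)*11²)*(200 + 221) = (4 + (5/2)*121)*421 = (4 + 605/2)*421 = (613/2)*421 = 258073/2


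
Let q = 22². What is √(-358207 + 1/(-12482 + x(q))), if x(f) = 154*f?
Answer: I*√1379347306541558/62054 ≈ 598.5*I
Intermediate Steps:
q = 484
√(-358207 + 1/(-12482 + x(q))) = √(-358207 + 1/(-12482 + 154*484)) = √(-358207 + 1/(-12482 + 74536)) = √(-358207 + 1/62054) = √(-22228177177/62054) = I*√1379347306541558/62054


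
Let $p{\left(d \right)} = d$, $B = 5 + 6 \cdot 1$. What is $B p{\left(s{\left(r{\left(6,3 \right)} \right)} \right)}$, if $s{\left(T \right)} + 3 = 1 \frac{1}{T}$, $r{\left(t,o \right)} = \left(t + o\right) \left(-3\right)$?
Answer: $- \frac{902}{27} \approx -33.407$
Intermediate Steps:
$r{\left(t,o \right)} = - 3 o - 3 t$ ($r{\left(t,o \right)} = \left(o + t\right) \left(-3\right) = - 3 o - 3 t$)
$s{\left(T \right)} = -3 + \frac{1}{T}$ ($s{\left(T \right)} = -3 + 1 \frac{1}{T} = -3 + \frac{1}{T}$)
$B = 11$ ($B = 5 + 6 = 11$)
$B p{\left(s{\left(r{\left(6,3 \right)} \right)} \right)} = 11 \left(-3 + \frac{1}{\left(-3\right) 3 - 18}\right) = 11 \left(-3 + \frac{1}{-9 - 18}\right) = 11 \left(-3 + \frac{1}{-27}\right) = 11 \left(-3 - \frac{1}{27}\right) = 11 \left(- \frac{82}{27}\right) = - \frac{902}{27}$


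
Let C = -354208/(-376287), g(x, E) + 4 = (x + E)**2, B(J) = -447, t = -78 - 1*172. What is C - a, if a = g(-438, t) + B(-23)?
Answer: -177943134083/376287 ≈ -4.7289e+5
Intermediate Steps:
t = -250 (t = -78 - 172 = -250)
g(x, E) = -4 + (E + x)**2 (g(x, E) = -4 + (x + E)**2 = -4 + (E + x)**2)
C = 354208/376287 (C = -354208*(-1/376287) = 354208/376287 ≈ 0.94132)
a = 472893 (a = (-4 + (-250 - 438)**2) - 447 = (-4 + (-688)**2) - 447 = (-4 + 473344) - 447 = 473340 - 447 = 472893)
C - a = 354208/376287 - 1*472893 = 354208/376287 - 472893 = -177943134083/376287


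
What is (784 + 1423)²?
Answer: 4870849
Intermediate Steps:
(784 + 1423)² = 2207² = 4870849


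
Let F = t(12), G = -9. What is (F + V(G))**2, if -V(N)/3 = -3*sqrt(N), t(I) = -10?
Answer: (10 - 27*I)**2 ≈ -629.0 - 540.0*I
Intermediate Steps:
V(N) = 9*sqrt(N) (V(N) = -(-9)*sqrt(N) = 9*sqrt(N))
F = -10
(F + V(G))**2 = (-10 + 9*sqrt(-9))**2 = (-10 + 9*(3*I))**2 = (-10 + 27*I)**2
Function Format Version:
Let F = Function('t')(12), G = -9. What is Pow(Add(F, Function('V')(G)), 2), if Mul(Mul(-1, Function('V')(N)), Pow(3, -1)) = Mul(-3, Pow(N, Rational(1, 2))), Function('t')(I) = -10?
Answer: Pow(Add(10, Mul(-27, I)), 2) ≈ Add(-629.00, Mul(-540.00, I))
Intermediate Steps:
Function('V')(N) = Mul(9, Pow(N, Rational(1, 2))) (Function('V')(N) = Mul(-3, Mul(-3, Pow(N, Rational(1, 2)))) = Mul(9, Pow(N, Rational(1, 2))))
F = -10
Pow(Add(F, Function('V')(G)), 2) = Pow(Add(-10, Mul(9, Pow(-9, Rational(1, 2)))), 2) = Pow(Add(-10, Mul(9, Mul(3, I))), 2) = Pow(Add(-10, Mul(27, I)), 2)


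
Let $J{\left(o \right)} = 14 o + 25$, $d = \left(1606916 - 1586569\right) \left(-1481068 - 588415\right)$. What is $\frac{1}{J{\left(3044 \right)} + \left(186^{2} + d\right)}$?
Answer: $- \frac{1}{42107693364} \approx -2.3749 \cdot 10^{-11}$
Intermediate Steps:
$d = -42107770601$ ($d = 20347 \left(-2069483\right) = -42107770601$)
$J{\left(o \right)} = 25 + 14 o$
$\frac{1}{J{\left(3044 \right)} + \left(186^{2} + d\right)} = \frac{1}{\left(25 + 14 \cdot 3044\right) - \left(42107770601 - 186^{2}\right)} = \frac{1}{\left(25 + 42616\right) + \left(34596 - 42107770601\right)} = \frac{1}{42641 - 42107736005} = \frac{1}{-42107693364} = - \frac{1}{42107693364}$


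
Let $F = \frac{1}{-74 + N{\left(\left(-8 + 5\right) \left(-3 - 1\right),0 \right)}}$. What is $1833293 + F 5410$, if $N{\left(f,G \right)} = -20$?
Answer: $\frac{86162066}{47} \approx 1.8332 \cdot 10^{6}$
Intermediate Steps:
$F = - \frac{1}{94}$ ($F = \frac{1}{-74 - 20} = \frac{1}{-94} = - \frac{1}{94} \approx -0.010638$)
$1833293 + F 5410 = 1833293 - \frac{2705}{47} = \frac{86162066}{47}$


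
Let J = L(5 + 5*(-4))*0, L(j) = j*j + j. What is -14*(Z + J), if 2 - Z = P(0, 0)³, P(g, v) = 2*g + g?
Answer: -28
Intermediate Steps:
P(g, v) = 3*g
Z = 2 (Z = 2 - (3*0)³ = 2 - 1*0³ = 2 - 1*0 = 2 + 0 = 2)
L(j) = j + j² (L(j) = j² + j = j + j²)
J = 0 (J = ((5 + 5*(-4))*(1 + (5 + 5*(-4))))*0 = ((5 - 20)*(1 + (5 - 20)))*0 = -15*(1 - 15)*0 = -15*(-14)*0 = 210*0 = 0)
-14*(Z + J) = -14*(2 + 0) = -14*2 = -28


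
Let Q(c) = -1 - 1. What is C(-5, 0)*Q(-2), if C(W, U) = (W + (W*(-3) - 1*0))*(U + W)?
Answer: 100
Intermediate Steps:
Q(c) = -2
C(W, U) = -2*W*(U + W) (C(W, U) = (W + (-3*W + 0))*(U + W) = (W - 3*W)*(U + W) = (-2*W)*(U + W) = -2*W*(U + W))
C(-5, 0)*Q(-2) = -2*(-5)*(0 - 5)*(-2) = -2*(-5)*(-5)*(-2) = -50*(-2) = 100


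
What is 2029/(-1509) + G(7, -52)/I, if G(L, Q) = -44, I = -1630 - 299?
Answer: -427505/323429 ≈ -1.3218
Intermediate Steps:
I = -1929
2029/(-1509) + G(7, -52)/I = 2029/(-1509) - 44/(-1929) = 2029*(-1/1509) - 44*(-1/1929) = -2029/1509 + 44/1929 = -427505/323429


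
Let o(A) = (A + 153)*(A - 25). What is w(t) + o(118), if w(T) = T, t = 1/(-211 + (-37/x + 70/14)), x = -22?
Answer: 113287463/4495 ≈ 25203.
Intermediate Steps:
o(A) = (-25 + A)*(153 + A) (o(A) = (153 + A)*(-25 + A) = (-25 + A)*(153 + A))
t = -22/4495 (t = 1/(-211 + (-37/(-22) + 70/14)) = 1/(-211 + (-37*(-1/22) + 70*(1/14))) = 1/(-211 + (37/22 + 5)) = 1/(-211 + 147/22) = 1/(-4495/22) = -22/4495 ≈ -0.0048943)
w(t) + o(118) = -22/4495 + (-3825 + 118**2 + 128*118) = -22/4495 + (-3825 + 13924 + 15104) = -22/4495 + 25203 = 113287463/4495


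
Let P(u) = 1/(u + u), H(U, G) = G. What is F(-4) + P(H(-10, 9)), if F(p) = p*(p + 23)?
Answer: -1367/18 ≈ -75.944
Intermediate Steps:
P(u) = 1/(2*u)
F(p) = p*(23 + p)
F(-4) + P(H(-10, 9)) = -4*(23 - 4) + (1/2)/9 = -4*19 + (1/2)*(1/9) = -76 + 1/18 = -1367/18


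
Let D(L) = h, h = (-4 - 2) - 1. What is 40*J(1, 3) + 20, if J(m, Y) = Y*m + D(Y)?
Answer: -140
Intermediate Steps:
h = -7 (h = -6 - 1 = -7)
D(L) = -7
J(m, Y) = -7 + Y*m (J(m, Y) = Y*m - 7 = -7 + Y*m)
40*J(1, 3) + 20 = 40*(-7 + 3*1) + 20 = 40*(-7 + 3) + 20 = 40*(-4) + 20 = -160 + 20 = -140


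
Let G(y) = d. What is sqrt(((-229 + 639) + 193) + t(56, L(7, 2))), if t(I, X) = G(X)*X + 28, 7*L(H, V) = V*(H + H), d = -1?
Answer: sqrt(627) ≈ 25.040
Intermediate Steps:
G(y) = -1
L(H, V) = 2*H*V/7 (L(H, V) = (V*(H + H))/7 = (V*(2*H))/7 = (2*H*V)/7 = 2*H*V/7)
t(I, X) = 28 - X (t(I, X) = -X + 28 = 28 - X)
sqrt(((-229 + 639) + 193) + t(56, L(7, 2))) = sqrt(((-229 + 639) + 193) + (28 - 2*7*2/7)) = sqrt((410 + 193) + (28 - 1*4)) = sqrt(603 + (28 - 4)) = sqrt(603 + 24) = sqrt(627)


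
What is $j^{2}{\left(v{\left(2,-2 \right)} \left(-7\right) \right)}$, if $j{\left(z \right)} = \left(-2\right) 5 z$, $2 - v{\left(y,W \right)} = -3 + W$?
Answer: $240100$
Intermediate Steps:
$v{\left(y,W \right)} = 5 - W$ ($v{\left(y,W \right)} = 2 - \left(-3 + W\right) = 5 - W$)
$j{\left(z \right)} = - 10 z$
$j^{2}{\left(v{\left(2,-2 \right)} \left(-7\right) \right)} = \left(- 10 \left(5 - -2\right) \left(-7\right)\right)^{2} = \left(- 10 \left(5 + 2\right) \left(-7\right)\right)^{2} = \left(- 10 \cdot 7 \left(-7\right)\right)^{2} = \left(\left(-10\right) \left(-49\right)\right)^{2} = 490^{2} = 240100$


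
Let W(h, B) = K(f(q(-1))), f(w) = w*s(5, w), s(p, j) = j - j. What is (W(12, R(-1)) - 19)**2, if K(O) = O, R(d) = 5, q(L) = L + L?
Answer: 361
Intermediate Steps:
s(p, j) = 0
q(L) = 2*L
f(w) = 0 (f(w) = w*0 = 0)
W(h, B) = 0
(W(12, R(-1)) - 19)**2 = (0 - 19)**2 = (-19)**2 = 361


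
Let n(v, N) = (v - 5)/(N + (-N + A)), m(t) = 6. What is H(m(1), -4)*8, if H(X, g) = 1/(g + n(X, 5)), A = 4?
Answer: -32/15 ≈ -2.1333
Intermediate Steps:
n(v, N) = -5/4 + v/4 (n(v, N) = (v - 5)/(N + (-N + 4)) = (-5 + v)/(N + (4 - N)) = (-5 + v)/4 = (-5 + v)*(1/4) = -5/4 + v/4)
H(X, g) = 1/(-5/4 + g + X/4) (H(X, g) = 1/(g + (-5/4 + X/4)) = 1/(-5/4 + g + X/4))
H(m(1), -4)*8 = (4/(-5 + 6 + 4*(-4)))*8 = (4/(-5 + 6 - 16))*8 = (4/(-15))*8 = (4*(-1/15))*8 = -4/15*8 = -32/15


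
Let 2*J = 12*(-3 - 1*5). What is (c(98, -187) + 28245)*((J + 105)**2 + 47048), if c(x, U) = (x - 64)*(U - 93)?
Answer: 941811325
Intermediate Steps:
c(x, U) = (-93 + U)*(-64 + x) (c(x, U) = (-64 + x)*(-93 + U) = (-93 + U)*(-64 + x))
J = -48 (J = (12*(-3 - 1*5))/2 = (12*(-3 - 5))/2 = (12*(-8))/2 = (1/2)*(-96) = -48)
(c(98, -187) + 28245)*((J + 105)**2 + 47048) = ((5952 - 93*98 - 64*(-187) - 187*98) + 28245)*((-48 + 105)**2 + 47048) = ((5952 - 9114 + 11968 - 18326) + 28245)*(57**2 + 47048) = (-9520 + 28245)*(3249 + 47048) = 18725*50297 = 941811325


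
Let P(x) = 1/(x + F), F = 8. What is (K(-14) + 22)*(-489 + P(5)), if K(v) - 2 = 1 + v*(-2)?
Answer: -336868/13 ≈ -25913.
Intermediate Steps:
K(v) = 3 - 2*v (K(v) = 2 + (1 + v*(-2)) = 2 + (1 - 2*v) = 3 - 2*v)
P(x) = 1/(8 + x) (P(x) = 1/(x + 8) = 1/(8 + x))
(K(-14) + 22)*(-489 + P(5)) = ((3 - 2*(-14)) + 22)*(-489 + 1/(8 + 5)) = ((3 + 28) + 22)*(-489 + 1/13) = (31 + 22)*(-489 + 1/13) = 53*(-6356/13) = -336868/13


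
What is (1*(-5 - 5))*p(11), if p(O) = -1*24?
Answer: 240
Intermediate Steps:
p(O) = -24
(1*(-5 - 5))*p(11) = (1*(-5 - 5))*(-24) = (1*(-10))*(-24) = -10*(-24) = 240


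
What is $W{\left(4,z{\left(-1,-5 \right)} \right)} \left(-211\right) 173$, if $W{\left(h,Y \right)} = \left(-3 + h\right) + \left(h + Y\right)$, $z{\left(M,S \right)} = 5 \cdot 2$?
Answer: $-547545$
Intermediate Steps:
$z{\left(M,S \right)} = 10$
$W{\left(h,Y \right)} = -3 + Y + 2 h$ ($W{\left(h,Y \right)} = \left(-3 + h\right) + \left(Y + h\right) = -3 + Y + 2 h$)
$W{\left(4,z{\left(-1,-5 \right)} \right)} \left(-211\right) 173 = \left(-3 + 10 + 2 \cdot 4\right) \left(-211\right) 173 = \left(-3 + 10 + 8\right) \left(-211\right) 173 = 15 \left(-211\right) 173 = \left(-3165\right) 173 = -547545$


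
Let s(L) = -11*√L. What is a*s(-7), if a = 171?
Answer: -1881*I*√7 ≈ -4976.7*I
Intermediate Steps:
a*s(-7) = 171*(-11*I*√7) = -1881*I*√7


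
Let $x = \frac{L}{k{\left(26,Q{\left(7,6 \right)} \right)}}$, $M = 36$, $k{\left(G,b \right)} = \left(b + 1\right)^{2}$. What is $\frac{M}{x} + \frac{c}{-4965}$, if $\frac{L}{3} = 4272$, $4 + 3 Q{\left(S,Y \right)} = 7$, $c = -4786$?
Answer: $\frac{430919}{441885} \approx 0.97518$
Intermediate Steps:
$Q{\left(S,Y \right)} = 1$ ($Q{\left(S,Y \right)} = - \frac{4}{3} + \frac{1}{3} \cdot 7 = - \frac{4}{3} + \frac{7}{3} = 1$)
$k{\left(G,b \right)} = \left(1 + b\right)^{2}$
$L = 12816$ ($L = 3 \cdot 4272 = 12816$)
$x = 3204$ ($x = \frac{12816}{\left(1 + 1\right)^{2}} = \frac{12816}{2^{2}} = \frac{12816}{4} = 12816 \cdot \frac{1}{4} = 3204$)
$\frac{M}{x} + \frac{c}{-4965} = \frac{36}{3204} - \frac{4786}{-4965} = 36 \cdot \frac{1}{3204} - - \frac{4786}{4965} = \frac{1}{89} + \frac{4786}{4965} = \frac{430919}{441885}$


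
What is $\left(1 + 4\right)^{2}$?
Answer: $25$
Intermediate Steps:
$\left(1 + 4\right)^{2} = 5^{2} = 25$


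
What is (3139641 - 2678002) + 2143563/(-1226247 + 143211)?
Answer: 166656504147/361012 ≈ 4.6164e+5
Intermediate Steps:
(3139641 - 2678002) + 2143563/(-1226247 + 143211) = 461639 + 2143563/(-1083036) = 461639 + 2143563*(-1/1083036) = 461639 - 714521/361012 = 166656504147/361012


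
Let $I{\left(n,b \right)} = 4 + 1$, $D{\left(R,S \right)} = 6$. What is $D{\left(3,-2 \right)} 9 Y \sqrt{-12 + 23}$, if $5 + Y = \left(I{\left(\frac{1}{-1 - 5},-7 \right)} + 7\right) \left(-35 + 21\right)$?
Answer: $- 9342 \sqrt{11} \approx -30984.0$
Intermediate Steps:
$I{\left(n,b \right)} = 5$
$Y = -173$ ($Y = -5 + \left(5 + 7\right) \left(-35 + 21\right) = -5 + 12 \left(-14\right) = -5 - 168 = -173$)
$D{\left(3,-2 \right)} 9 Y \sqrt{-12 + 23} = 6 \cdot 9 \left(-173\right) \sqrt{-12 + 23} = 54 \left(-173\right) \sqrt{11} = - 9342 \sqrt{11}$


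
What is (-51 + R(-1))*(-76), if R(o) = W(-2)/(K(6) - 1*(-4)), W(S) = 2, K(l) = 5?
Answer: 34732/9 ≈ 3859.1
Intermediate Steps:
R(o) = 2/9 (R(o) = 2/(5 - 1*(-4)) = 2/(5 + 4) = 2/9)
(-51 + R(-1))*(-76) = (-51 + 2/9)*(-76) = -457/9*(-76) = 34732/9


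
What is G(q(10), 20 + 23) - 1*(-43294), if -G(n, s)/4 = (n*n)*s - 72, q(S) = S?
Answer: 26382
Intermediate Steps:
G(n, s) = 288 - 4*s*n**2 (G(n, s) = -4*((n*n)*s - 72) = -4*(n**2*s - 72) = -4*(s*n**2 - 72) = -4*(-72 + s*n**2) = 288 - 4*s*n**2)
G(q(10), 20 + 23) - 1*(-43294) = (288 - 4*(20 + 23)*10**2) - 1*(-43294) = (288 - 4*43*100) + 43294 = (288 - 17200) + 43294 = -16912 + 43294 = 26382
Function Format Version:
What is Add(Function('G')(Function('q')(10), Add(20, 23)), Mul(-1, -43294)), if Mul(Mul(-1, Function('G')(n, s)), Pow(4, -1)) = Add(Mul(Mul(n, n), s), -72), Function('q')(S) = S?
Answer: 26382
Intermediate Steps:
Function('G')(n, s) = Add(288, Mul(-4, s, Pow(n, 2))) (Function('G')(n, s) = Mul(-4, Add(Mul(Mul(n, n), s), -72)) = Mul(-4, Add(Mul(Pow(n, 2), s), -72)) = Mul(-4, Add(Mul(s, Pow(n, 2)), -72)) = Mul(-4, Add(-72, Mul(s, Pow(n, 2)))) = Add(288, Mul(-4, s, Pow(n, 2))))
Add(Function('G')(Function('q')(10), Add(20, 23)), Mul(-1, -43294)) = Add(Add(288, Mul(-4, Add(20, 23), Pow(10, 2))), Mul(-1, -43294)) = Add(Add(288, Mul(-4, 43, 100)), 43294) = Add(Add(288, -17200), 43294) = Add(-16912, 43294) = 26382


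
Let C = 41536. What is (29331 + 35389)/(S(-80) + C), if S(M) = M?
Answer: 4045/2591 ≈ 1.5612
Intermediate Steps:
(29331 + 35389)/(S(-80) + C) = (29331 + 35389)/(-80 + 41536) = 64720/41456 = 64720*(1/41456) = 4045/2591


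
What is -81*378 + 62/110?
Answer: -1683959/55 ≈ -30617.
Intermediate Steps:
-81*378 + 62/110 = -30618 + 62*(1/110) = -30618 + 31/55 = -1683959/55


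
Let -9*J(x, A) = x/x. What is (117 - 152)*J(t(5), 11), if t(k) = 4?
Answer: 35/9 ≈ 3.8889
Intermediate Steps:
J(x, A) = -⅑ (J(x, A) = -x/(9*x) = -⅑*1 = -⅑)
(117 - 152)*J(t(5), 11) = (117 - 152)*(-⅑) = -35*(-⅑) = 35/9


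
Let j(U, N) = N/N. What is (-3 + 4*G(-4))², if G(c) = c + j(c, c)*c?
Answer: 1225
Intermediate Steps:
j(U, N) = 1
G(c) = 2*c (G(c) = c + 1*c = c + c = 2*c)
(-3 + 4*G(-4))² = (-3 + 4*(2*(-4)))² = (-3 + 4*(-8))² = (-3 - 32)² = (-35)² = 1225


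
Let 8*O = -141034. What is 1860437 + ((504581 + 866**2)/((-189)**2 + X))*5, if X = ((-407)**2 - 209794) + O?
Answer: 193856630341/104213 ≈ 1.8602e+6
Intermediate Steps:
O = -70517/4 (O = (1/8)*(-141034) = -70517/4 ≈ -17629.)
X = -247097/4 (X = ((-407)**2 - 209794) - 70517/4 = (165649 - 209794) - 70517/4 = -44145 - 70517/4 = -247097/4 ≈ -61774.)
1860437 + ((504581 + 866**2)/((-189)**2 + X))*5 = 1860437 + ((504581 + 866**2)/((-189)**2 - 247097/4))*5 = 1860437 + ((504581 + 749956)/(35721 - 247097/4))*5 = 1860437 + (1254537/(-104213/4))*5 = 1860437 + (1254537*(-4/104213))*5 = 1860437 - 5018148/104213*5 = 1860437 - 25090740/104213 = 193856630341/104213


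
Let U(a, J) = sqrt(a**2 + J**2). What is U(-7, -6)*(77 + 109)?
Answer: 186*sqrt(85) ≈ 1714.8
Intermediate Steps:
U(a, J) = sqrt(J**2 + a**2)
U(-7, -6)*(77 + 109) = sqrt((-6)**2 + (-7)**2)*(77 + 109) = sqrt(36 + 49)*186 = sqrt(85)*186 = 186*sqrt(85)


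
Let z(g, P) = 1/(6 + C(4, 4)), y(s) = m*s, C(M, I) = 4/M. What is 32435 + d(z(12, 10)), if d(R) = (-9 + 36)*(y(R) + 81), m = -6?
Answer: 242192/7 ≈ 34599.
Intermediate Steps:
y(s) = -6*s
z(g, P) = 1/7 (z(g, P) = 1/(6 + 4/4) = 1/(6 + 4*(1/4)) = 1/(6 + 1) = 1/7)
d(R) = 2187 - 162*R (d(R) = (-9 + 36)*(-6*R + 81) = 27*(81 - 6*R) = 2187 - 162*R)
32435 + d(z(12, 10)) = 32435 + (2187 - 162*1/7) = 32435 + (2187 - 162/7) = 32435 + 15147/7 = 242192/7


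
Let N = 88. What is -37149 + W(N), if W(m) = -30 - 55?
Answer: -37234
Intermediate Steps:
W(m) = -85
-37149 + W(N) = -37149 - 85 = -37234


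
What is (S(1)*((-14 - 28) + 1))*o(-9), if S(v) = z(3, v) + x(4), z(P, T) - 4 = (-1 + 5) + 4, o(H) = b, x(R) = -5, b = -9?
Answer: 2583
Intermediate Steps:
o(H) = -9
z(P, T) = 12 (z(P, T) = 4 + ((-1 + 5) + 4) = 4 + (4 + 4) = 4 + 8 = 12)
S(v) = 7 (S(v) = 12 - 5 = 7)
(S(1)*((-14 - 28) + 1))*o(-9) = (7*((-14 - 28) + 1))*(-9) = (7*(-42 + 1))*(-9) = (7*(-41))*(-9) = -287*(-9) = 2583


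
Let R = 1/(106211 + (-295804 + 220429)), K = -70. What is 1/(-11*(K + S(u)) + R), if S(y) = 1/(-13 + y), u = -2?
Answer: 462540/356495011 ≈ 0.0012975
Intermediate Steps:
R = 1/30836 (R = 1/(106211 - 75375) = 1/30836 ≈ 3.2430e-5)
1/(-11*(K + S(u)) + R) = 1/(-11*(-70 + 1/(-13 - 2)) + 1/30836) = 1/(-11*(-70 + 1/(-15)) + 1/30836) = 1/(-11*(-70 - 1/15) + 1/30836) = 1/(-11*(-1051/15) + 1/30836) = 1/(11561/15 + 1/30836) = 1/(356495011/462540) = 462540/356495011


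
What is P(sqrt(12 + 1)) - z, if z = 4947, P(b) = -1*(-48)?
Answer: -4899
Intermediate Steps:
P(b) = 48
P(sqrt(12 + 1)) - z = 48 - 1*4947 = 48 - 4947 = -4899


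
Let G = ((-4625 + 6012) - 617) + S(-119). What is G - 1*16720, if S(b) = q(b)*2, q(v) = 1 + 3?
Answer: -15942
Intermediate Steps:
q(v) = 4
S(b) = 8 (S(b) = 4*2 = 8)
G = 778 (G = ((-4625 + 6012) - 617) + 8 = (1387 - 617) + 8 = 770 + 8 = 778)
G - 1*16720 = 778 - 1*16720 = 778 - 16720 = -15942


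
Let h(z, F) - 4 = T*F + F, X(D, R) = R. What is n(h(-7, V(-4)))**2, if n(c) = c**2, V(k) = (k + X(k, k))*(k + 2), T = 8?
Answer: 479785216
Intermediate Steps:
V(k) = 2*k*(2 + k) (V(k) = (k + k)*(k + 2) = (2*k)*(2 + k) = 2*k*(2 + k))
h(z, F) = 4 + 9*F (h(z, F) = 4 + (8*F + F) = 4 + 9*F)
n(h(-7, V(-4)))**2 = ((4 + 9*(2*(-4)*(2 - 4)))**2)**2 = ((4 + 9*(2*(-4)*(-2)))**2)**2 = ((4 + 9*16)**2)**2 = ((4 + 144)**2)**2 = (148**2)**2 = 21904**2 = 479785216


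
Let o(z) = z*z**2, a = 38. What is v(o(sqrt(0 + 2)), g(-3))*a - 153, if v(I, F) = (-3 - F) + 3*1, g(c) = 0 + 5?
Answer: -343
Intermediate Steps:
o(z) = z**3
g(c) = 5
v(I, F) = -F (v(I, F) = (-3 - F) + 3 = -F)
v(o(sqrt(0 + 2)), g(-3))*a - 153 = -1*5*38 - 153 = -5*38 - 153 = -190 - 153 = -343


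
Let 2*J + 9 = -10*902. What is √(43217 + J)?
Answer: √154810/2 ≈ 196.73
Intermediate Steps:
J = -9029/2 (J = -9/2 + (-10*902)/2 = -9/2 + (½)*(-9020) = -9/2 - 4510 = -9029/2 ≈ -4514.5)
√(43217 + J) = √(43217 - 9029/2) = √(77405/2) = √154810/2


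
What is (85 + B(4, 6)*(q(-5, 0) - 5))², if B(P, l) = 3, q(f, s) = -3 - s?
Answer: 3721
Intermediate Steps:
(85 + B(4, 6)*(q(-5, 0) - 5))² = (85 + 3*((-3 - 1*0) - 5))² = (85 + 3*((-3 + 0) - 5))² = (85 + 3*(-3 - 5))² = (85 + 3*(-8))² = (85 - 24)² = 61² = 3721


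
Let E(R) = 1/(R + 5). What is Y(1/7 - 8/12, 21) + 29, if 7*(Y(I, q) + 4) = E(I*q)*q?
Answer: 49/2 ≈ 24.500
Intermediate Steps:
E(R) = 1/(5 + R)
Y(I, q) = -4 + q/(7*(5 + I*q)) (Y(I, q) = -4 + (q/(5 + I*q))/7 = -4 + q/(7*(5 + I*q)))
Y(1/7 - 8/12, 21) + 29 = (-140 + 21 - 28*(1/7 - 8/12)*21)/(7*(5 + (1/7 - 8/12)*21)) + 29 = (-140 + 21 - 28*(1*(1/7) - 8*1/12)*21)/(7*(5 + (1*(1/7) - 8*1/12)*21)) + 29 = (-140 + 21 - 28*(1/7 - 2/3)*21)/(7*(5 + (1/7 - 2/3)*21)) + 29 = (-140 + 21 - 28*(-11/21)*21)/(7*(5 - 11/21*21)) + 29 = (-140 + 21 + 308)/(7*(5 - 11)) + 29 = (1/7)*189/(-6) + 29 = (1/7)*(-1/6)*189 + 29 = -9/2 + 29 = 49/2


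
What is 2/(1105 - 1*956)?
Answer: 2/149 ≈ 0.013423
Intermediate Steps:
2/(1105 - 1*956) = 2/(1105 - 956) = 2/149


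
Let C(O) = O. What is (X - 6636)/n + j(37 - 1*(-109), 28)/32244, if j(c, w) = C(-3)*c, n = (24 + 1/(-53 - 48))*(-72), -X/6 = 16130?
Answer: 2338282529/39063606 ≈ 59.858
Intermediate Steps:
X = -96780 (X = -6*16130 = -96780)
n = -174456/101 (n = (24 + 1/(-101))*(-72) = (24 - 1/101)*(-72) = (2423/101)*(-72) = -174456/101 ≈ -1727.3)
j(c, w) = -3*c
(X - 6636)/n + j(37 - 1*(-109), 28)/32244 = (-96780 - 6636)/(-174456/101) - 3*(37 - 1*(-109))/32244 = -103416*(-101/174456) - 3*(37 + 109)*(1/32244) = 435209/7269 - 3*146*(1/32244) = 435209/7269 - 438*1/32244 = 435209/7269 - 73/5374 = 2338282529/39063606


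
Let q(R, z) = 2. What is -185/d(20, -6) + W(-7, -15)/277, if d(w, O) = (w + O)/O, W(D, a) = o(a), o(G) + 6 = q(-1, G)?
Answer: 153707/1939 ≈ 79.271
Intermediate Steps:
o(G) = -4 (o(G) = -6 + 2 = -4)
W(D, a) = -4
d(w, O) = (O + w)/O
-185/d(20, -6) + W(-7, -15)/277 = -185*(-6/(-6 + 20)) - 4/277 = -185/((-⅙*14)) - 4*1/277 = -185/(-7/3) - 4/277 = -185*(-3/7) - 4/277 = 555/7 - 4/277 = 153707/1939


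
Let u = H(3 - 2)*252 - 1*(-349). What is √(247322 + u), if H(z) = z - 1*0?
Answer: 39*√163 ≈ 497.92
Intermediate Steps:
H(z) = z (H(z) = z + 0 = z)
u = 601 (u = (3 - 2)*252 - 1*(-349) = 1*252 + 349 = 252 + 349 = 601)
√(247322 + u) = √(247322 + 601) = √247923 = 39*√163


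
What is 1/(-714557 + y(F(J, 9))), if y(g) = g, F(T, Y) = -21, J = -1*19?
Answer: -1/714578 ≈ -1.3994e-6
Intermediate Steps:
J = -19
1/(-714557 + y(F(J, 9))) = 1/(-714557 - 21) = 1/(-714578) = -1/714578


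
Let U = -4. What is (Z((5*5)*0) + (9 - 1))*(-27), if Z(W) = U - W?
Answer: -108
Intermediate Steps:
Z(W) = -4 - W
(Z((5*5)*0) + (9 - 1))*(-27) = ((-4 - 5*5*0) + (9 - 1))*(-27) = ((-4 - 25*0) + 8)*(-27) = ((-4 - 1*0) + 8)*(-27) = ((-4 + 0) + 8)*(-27) = (-4 + 8)*(-27) = 4*(-27) = -108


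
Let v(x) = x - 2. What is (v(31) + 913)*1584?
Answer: 1492128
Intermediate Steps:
v(x) = -2 + x
(v(31) + 913)*1584 = ((-2 + 31) + 913)*1584 = (29 + 913)*1584 = 942*1584 = 1492128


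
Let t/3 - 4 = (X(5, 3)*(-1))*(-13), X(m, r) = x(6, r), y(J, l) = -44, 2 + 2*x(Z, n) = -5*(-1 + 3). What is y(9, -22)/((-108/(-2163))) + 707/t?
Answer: -589015/666 ≈ -884.41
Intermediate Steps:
x(Z, n) = -6 (x(Z, n) = -1 + (-5*(-1 + 3))/2 = -1 + (-5*2)/2 = -1 + (½)*(-10) = -1 - 5 = -6)
X(m, r) = -6
t = -222 (t = 12 + 3*(-6*(-1)*(-13)) = 12 + 3*(6*(-13)) = 12 + 3*(-78) = 12 - 234 = -222)
y(9, -22)/((-108/(-2163))) + 707/t = -44/((-108/(-2163))) + 707/(-222) = -44/((-108*(-1/2163))) + 707*(-1/222) = -44/36/721 - 707/222 = -44*721/36 - 707/222 = -7931/9 - 707/222 = -589015/666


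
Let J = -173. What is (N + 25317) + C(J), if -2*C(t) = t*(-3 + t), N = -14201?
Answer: -4108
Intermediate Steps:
C(t) = -t*(-3 + t)/2
(N + 25317) + C(J) = (-14201 + 25317) + (½)*(-173)*(3 - 1*(-173)) = 11116 + (½)*(-173)*(3 + 173) = 11116 + (½)*(-173)*176 = 11116 - 15224 = -4108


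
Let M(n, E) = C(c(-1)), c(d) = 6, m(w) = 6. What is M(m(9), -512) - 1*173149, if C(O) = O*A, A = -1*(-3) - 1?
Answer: -173137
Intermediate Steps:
A = 2 (A = 3 - 1 = 2)
C(O) = 2*O (C(O) = O*2 = 2*O)
M(n, E) = 12 (M(n, E) = 2*6 = 12)
M(m(9), -512) - 1*173149 = 12 - 1*173149 = 12 - 173149 = -173137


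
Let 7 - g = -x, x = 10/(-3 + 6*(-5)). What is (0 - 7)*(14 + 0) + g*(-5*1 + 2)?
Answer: -1299/11 ≈ -118.09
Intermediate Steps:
x = -10/33 (x = 10/(-3 - 30) = 10/(-33) = 10*(-1/33) = -10/33 ≈ -0.30303)
g = 221/33 (g = 7 - (-1)*(-10)/33 = 7 - 1*10/33 = 7 - 10/33 = 221/33 ≈ 6.6970)
(0 - 7)*(14 + 0) + g*(-5*1 + 2) = (0 - 7)*(14 + 0) + 221*(-5*1 + 2)/33 = -7*14 + 221*(-5 + 2)/33 = -98 + (221/33)*(-3) = -98 - 221/11 = -1299/11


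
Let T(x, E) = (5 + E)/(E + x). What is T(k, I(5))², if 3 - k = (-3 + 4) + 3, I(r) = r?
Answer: 25/4 ≈ 6.2500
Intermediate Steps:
k = -1 (k = 3 - ((-3 + 4) + 3) = 3 - (1 + 3) = 3 - 1*4 = 3 - 4 = -1)
T(x, E) = (5 + E)/(E + x)
T(k, I(5))² = ((5 + 5)/(5 - 1))² = (10/4)² = ((¼)*10)² = (5/2)² = 25/4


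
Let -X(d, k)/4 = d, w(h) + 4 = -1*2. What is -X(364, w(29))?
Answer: 1456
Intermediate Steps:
w(h) = -6 (w(h) = -4 - 1*2 = -4 - 2 = -6)
X(d, k) = -4*d
-X(364, w(29)) = -(-4)*364 = -1*(-1456) = 1456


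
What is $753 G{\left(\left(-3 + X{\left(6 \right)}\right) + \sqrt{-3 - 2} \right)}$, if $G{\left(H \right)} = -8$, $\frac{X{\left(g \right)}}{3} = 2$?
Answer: $-6024$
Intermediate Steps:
$X{\left(g \right)} = 6$ ($X{\left(g \right)} = 3 \cdot 2 = 6$)
$753 G{\left(\left(-3 + X{\left(6 \right)}\right) + \sqrt{-3 - 2} \right)} = 753 \left(-8\right) = -6024$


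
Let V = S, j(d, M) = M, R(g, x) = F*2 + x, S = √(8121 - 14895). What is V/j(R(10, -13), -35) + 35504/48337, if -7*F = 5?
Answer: 35504/48337 - I*√6774/35 ≈ 0.73451 - 2.3516*I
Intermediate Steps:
F = -5/7 (F = -⅐*5 = -5/7 ≈ -0.71429)
S = I*√6774 (S = √(-6774) = I*√6774 ≈ 82.304*I)
R(g, x) = -10/7 + x (R(g, x) = -5/7*2 + x = -10/7 + x)
V = I*√6774 ≈ 82.304*I
V/j(R(10, -13), -35) + 35504/48337 = (I*√6774)/(-35) + 35504/48337 = (I*√6774)*(-1/35) + 35504*(1/48337) = -I*√6774/35 + 35504/48337 = 35504/48337 - I*√6774/35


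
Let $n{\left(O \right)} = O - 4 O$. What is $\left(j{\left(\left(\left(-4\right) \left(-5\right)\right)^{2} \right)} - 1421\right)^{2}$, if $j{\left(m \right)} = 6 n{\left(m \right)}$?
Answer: $74321641$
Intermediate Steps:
$n{\left(O \right)} = - 3 O$
$j{\left(m \right)} = - 18 m$ ($j{\left(m \right)} = 6 \left(- 3 m\right) = - 18 m$)
$\left(j{\left(\left(\left(-4\right) \left(-5\right)\right)^{2} \right)} - 1421\right)^{2} = \left(- 18 \left(\left(-4\right) \left(-5\right)\right)^{2} - 1421\right)^{2} = \left(- 18 \cdot 20^{2} - 1421\right)^{2} = \left(\left(-18\right) 400 - 1421\right)^{2} = \left(-7200 - 1421\right)^{2} = \left(-8621\right)^{2} = 74321641$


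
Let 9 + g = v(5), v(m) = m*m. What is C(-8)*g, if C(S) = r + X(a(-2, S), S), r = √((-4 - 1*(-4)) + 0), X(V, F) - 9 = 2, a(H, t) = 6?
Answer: 176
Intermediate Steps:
X(V, F) = 11 (X(V, F) = 9 + 2 = 11)
r = 0 (r = √((-4 + 4) + 0) = √(0 + 0) = √0 = 0)
v(m) = m²
C(S) = 11 (C(S) = 0 + 11 = 11)
g = 16 (g = -9 + 5² = -9 + 25 = 16)
C(-8)*g = 11*16 = 176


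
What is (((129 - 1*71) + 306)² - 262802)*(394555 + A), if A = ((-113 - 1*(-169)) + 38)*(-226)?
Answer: -48644663166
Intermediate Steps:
A = -21244 (A = ((-113 + 169) + 38)*(-226) = (56 + 38)*(-226) = 94*(-226) = -21244)
(((129 - 1*71) + 306)² - 262802)*(394555 + A) = (((129 - 1*71) + 306)² - 262802)*(394555 - 21244) = (((129 - 71) + 306)² - 262802)*373311 = ((58 + 306)² - 262802)*373311 = (364² - 262802)*373311 = (132496 - 262802)*373311 = -130306*373311 = -48644663166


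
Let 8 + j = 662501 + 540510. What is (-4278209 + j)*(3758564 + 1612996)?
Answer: -16518653541360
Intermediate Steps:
j = 1203003 (j = -8 + (662501 + 540510) = -8 + 1203011 = 1203003)
(-4278209 + j)*(3758564 + 1612996) = (-4278209 + 1203003)*(3758564 + 1612996) = -3075206*5371560 = -16518653541360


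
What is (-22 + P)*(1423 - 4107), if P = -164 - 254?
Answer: 1180960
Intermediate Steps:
P = -418
(-22 + P)*(1423 - 4107) = (-22 - 418)*(1423 - 4107) = -440*(-2684) = 1180960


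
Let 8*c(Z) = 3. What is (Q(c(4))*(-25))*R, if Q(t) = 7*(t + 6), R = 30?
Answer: -133875/4 ≈ -33469.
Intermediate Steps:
c(Z) = 3/8 (c(Z) = (⅛)*3 = 3/8)
Q(t) = 42 + 7*t (Q(t) = 7*(6 + t) = 42 + 7*t)
(Q(c(4))*(-25))*R = ((42 + 7*(3/8))*(-25))*30 = ((42 + 21/8)*(-25))*30 = ((357/8)*(-25))*30 = -8925/8*30 = -133875/4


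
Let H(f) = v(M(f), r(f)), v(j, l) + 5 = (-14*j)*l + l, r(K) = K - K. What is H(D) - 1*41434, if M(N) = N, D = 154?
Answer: -41439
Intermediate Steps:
r(K) = 0
v(j, l) = -5 + l - 14*j*l (v(j, l) = -5 + ((-14*j)*l + l) = -5 + (-14*j*l + l) = -5 + (l - 14*j*l) = -5 + l - 14*j*l)
H(f) = -5 (H(f) = -5 + 0 - 14*f*0 = -5 + 0 + 0 = -5)
H(D) - 1*41434 = -5 - 1*41434 = -5 - 41434 = -41439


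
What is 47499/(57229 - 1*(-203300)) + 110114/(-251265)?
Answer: -5584351357/21820606395 ≈ -0.25592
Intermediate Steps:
47499/(57229 - 1*(-203300)) + 110114/(-251265) = 47499/(57229 + 203300) + 110114*(-1/251265) = 47499/260529 - 110114/251265 = 47499*(1/260529) - 110114/251265 = 15833/86843 - 110114/251265 = -5584351357/21820606395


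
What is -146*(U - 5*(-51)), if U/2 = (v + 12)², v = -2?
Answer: -66430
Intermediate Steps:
U = 200 (U = 2*(-2 + 12)² = 2*10² = 2*100 = 200)
-146*(U - 5*(-51)) = -146*(200 - 5*(-51)) = -146*(200 + 255) = -146*455 = -66430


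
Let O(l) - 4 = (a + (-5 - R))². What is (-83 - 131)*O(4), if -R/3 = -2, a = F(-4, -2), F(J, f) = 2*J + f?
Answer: -95230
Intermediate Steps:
F(J, f) = f + 2*J
a = -10 (a = -2 + 2*(-4) = -2 - 8 = -10)
R = 6 (R = -3*(-2) = 6)
O(l) = 445 (O(l) = 4 + (-10 + (-5 - 1*6))² = 4 + (-10 + (-5 - 6))² = 4 + (-10 - 11)² = 4 + (-21)² = 4 + 441 = 445)
(-83 - 131)*O(4) = (-83 - 131)*445 = -214*445 = -95230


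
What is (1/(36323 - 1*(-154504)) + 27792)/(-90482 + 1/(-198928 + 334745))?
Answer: -720300568050745/2345071818536811 ≈ -0.30716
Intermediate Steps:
(1/(36323 - 1*(-154504)) + 27792)/(-90482 + 1/(-198928 + 334745)) = (1/(36323 + 154504) + 27792)/(-90482 + 1/135817) = (1/190827 + 27792)/(-90482 + 1/135817) = (1/190827 + 27792)/(-12288993793/135817) = (5303463985/190827)*(-135817/12288993793) = -720300568050745/2345071818536811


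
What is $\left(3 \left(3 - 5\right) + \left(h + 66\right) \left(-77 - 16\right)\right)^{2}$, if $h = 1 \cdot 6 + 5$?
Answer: $51365889$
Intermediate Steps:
$h = 11$ ($h = 6 + 5 = 11$)
$\left(3 \left(3 - 5\right) + \left(h + 66\right) \left(-77 - 16\right)\right)^{2} = \left(3 \left(3 - 5\right) + \left(11 + 66\right) \left(-77 - 16\right)\right)^{2} = \left(3 \left(-2\right) + 77 \left(-93\right)\right)^{2} = \left(-6 - 7161\right)^{2} = \left(-7167\right)^{2} = 51365889$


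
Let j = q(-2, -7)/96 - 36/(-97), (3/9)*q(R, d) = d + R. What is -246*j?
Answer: -34317/1552 ≈ -22.111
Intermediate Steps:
q(R, d) = 3*R + 3*d (q(R, d) = 3*(d + R) = 3*(R + d) = 3*R + 3*d)
j = 279/3104 (j = (3*(-2) + 3*(-7))/96 - 36/(-97) = (-6 - 21)*(1/96) - 36*(-1/97) = -27*1/96 + 36/97 = -9/32 + 36/97 = 279/3104 ≈ 0.089884)
-246*j = -246*279/3104 = -34317/1552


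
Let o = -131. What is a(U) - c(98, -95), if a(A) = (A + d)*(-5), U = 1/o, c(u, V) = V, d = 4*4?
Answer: 1970/131 ≈ 15.038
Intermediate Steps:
d = 16
U = -1/131 (U = 1/(-131) = -1/131 ≈ -0.0076336)
a(A) = -80 - 5*A (a(A) = (A + 16)*(-5) = (16 + A)*(-5) = -80 - 5*A)
a(U) - c(98, -95) = (-80 - 5*(-1/131)) - 1*(-95) = (-80 + 5/131) + 95 = -10475/131 + 95 = 1970/131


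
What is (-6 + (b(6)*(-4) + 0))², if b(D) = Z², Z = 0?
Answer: 36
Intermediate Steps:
b(D) = 0 (b(D) = 0² = 0)
(-6 + (b(6)*(-4) + 0))² = (-6 + (0*(-4) + 0))² = (-6 + (0 + 0))² = (-6 + 0)² = (-6)² = 36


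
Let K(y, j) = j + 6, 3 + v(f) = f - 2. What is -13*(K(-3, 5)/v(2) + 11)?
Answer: -286/3 ≈ -95.333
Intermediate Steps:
v(f) = -5 + f (v(f) = -3 + (f - 2) = -3 + (-2 + f) = -5 + f)
K(y, j) = 6 + j
-13*(K(-3, 5)/v(2) + 11) = -13*((6 + 5)/(-5 + 2) + 11) = -13*(11/(-3) + 11) = -13*(11*(-1/3) + 11) = -13*(-11/3 + 11) = -13*22/3 = -286/3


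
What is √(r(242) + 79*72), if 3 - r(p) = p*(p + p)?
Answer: I*√111437 ≈ 333.82*I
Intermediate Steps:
r(p) = 3 - 2*p² (r(p) = 3 - p*(p + p) = 3 - p*2*p = 3 - 2*p²)
√(r(242) + 79*72) = √((3 - 2*242²) + 79*72) = √((3 - 2*58564) + 5688) = √((3 - 117128) + 5688) = √(-117125 + 5688) = √(-111437) = I*√111437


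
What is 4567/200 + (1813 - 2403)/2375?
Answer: 85829/3800 ≈ 22.587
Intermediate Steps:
4567/200 + (1813 - 2403)/2375 = 4567*(1/200) - 590*1/2375 = 4567/200 - 118/475 = 85829/3800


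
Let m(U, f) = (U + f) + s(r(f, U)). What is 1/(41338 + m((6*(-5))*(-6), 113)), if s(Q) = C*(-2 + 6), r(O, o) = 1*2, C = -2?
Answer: 1/41623 ≈ 2.4025e-5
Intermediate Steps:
r(O, o) = 2
s(Q) = -8 (s(Q) = -2*(-2 + 6) = -2*4 = -8)
m(U, f) = -8 + U + f (m(U, f) = (U + f) - 8 = -8 + U + f)
1/(41338 + m((6*(-5))*(-6), 113)) = 1/(41338 + (-8 + (6*(-5))*(-6) + 113)) = 1/(41338 + (-8 - 30*(-6) + 113)) = 1/(41338 + (-8 + 180 + 113)) = 1/(41338 + 285) = 1/41623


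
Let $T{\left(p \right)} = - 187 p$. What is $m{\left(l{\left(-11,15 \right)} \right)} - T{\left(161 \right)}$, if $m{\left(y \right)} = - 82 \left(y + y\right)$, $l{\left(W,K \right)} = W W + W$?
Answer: $12067$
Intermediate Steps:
$l{\left(W,K \right)} = W + W^{2}$ ($l{\left(W,K \right)} = W^{2} + W = W + W^{2}$)
$m{\left(y \right)} = - 164 y$ ($m{\left(y \right)} = - 82 \cdot 2 y = - 164 y$)
$m{\left(l{\left(-11,15 \right)} \right)} - T{\left(161 \right)} = - 164 \left(- 11 \left(1 - 11\right)\right) - \left(-187\right) 161 = - 164 \left(\left(-11\right) \left(-10\right)\right) - -30107 = \left(-164\right) 110 + 30107 = -18040 + 30107 = 12067$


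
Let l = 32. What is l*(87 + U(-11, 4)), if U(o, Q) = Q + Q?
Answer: 3040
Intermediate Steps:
U(o, Q) = 2*Q
l*(87 + U(-11, 4)) = 32*(87 + 2*4) = 32*(87 + 8) = 32*95 = 3040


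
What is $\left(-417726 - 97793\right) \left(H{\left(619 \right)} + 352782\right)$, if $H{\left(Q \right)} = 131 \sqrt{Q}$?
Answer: $-181865823858 - 67532989 \sqrt{619} \approx -1.8355 \cdot 10^{11}$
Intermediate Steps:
$\left(-417726 - 97793\right) \left(H{\left(619 \right)} + 352782\right) = \left(-417726 - 97793\right) \left(131 \sqrt{619} + 352782\right) = - 515519 \left(352782 + 131 \sqrt{619}\right) = -181865823858 - 67532989 \sqrt{619}$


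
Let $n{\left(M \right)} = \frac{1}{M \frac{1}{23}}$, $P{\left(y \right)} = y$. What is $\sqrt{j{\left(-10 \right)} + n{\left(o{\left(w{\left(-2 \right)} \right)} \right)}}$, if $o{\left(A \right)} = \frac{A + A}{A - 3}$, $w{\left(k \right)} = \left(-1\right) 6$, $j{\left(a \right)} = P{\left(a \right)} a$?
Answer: $\frac{\sqrt{469}}{2} \approx 10.828$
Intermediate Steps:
$j{\left(a \right)} = a^{2}$ ($j{\left(a \right)} = a a = a^{2}$)
$w{\left(k \right)} = -6$
$o{\left(A \right)} = \frac{2 A}{-3 + A}$
$n{\left(M \right)} = \frac{23}{M}$ ($n{\left(M \right)} = \frac{1}{M \frac{1}{23}} = \frac{1}{\frac{1}{23} M} = \frac{23}{M}$)
$\sqrt{j{\left(-10 \right)} + n{\left(o{\left(w{\left(-2 \right)} \right)} \right)}} = \sqrt{\left(-10\right)^{2} + \frac{23}{2 \left(-6\right) \frac{1}{-3 - 6}}} = \sqrt{100 + \frac{23}{2 \left(-6\right) \frac{1}{-9}}} = \sqrt{100 + \frac{23}{2 \left(-6\right) \left(- \frac{1}{9}\right)}} = \sqrt{100 + \frac{23}{\frac{4}{3}}} = \sqrt{100 + 23 \cdot \frac{3}{4}} = \sqrt{100 + \frac{69}{4}} = \sqrt{\frac{469}{4}} = \frac{\sqrt{469}}{2}$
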